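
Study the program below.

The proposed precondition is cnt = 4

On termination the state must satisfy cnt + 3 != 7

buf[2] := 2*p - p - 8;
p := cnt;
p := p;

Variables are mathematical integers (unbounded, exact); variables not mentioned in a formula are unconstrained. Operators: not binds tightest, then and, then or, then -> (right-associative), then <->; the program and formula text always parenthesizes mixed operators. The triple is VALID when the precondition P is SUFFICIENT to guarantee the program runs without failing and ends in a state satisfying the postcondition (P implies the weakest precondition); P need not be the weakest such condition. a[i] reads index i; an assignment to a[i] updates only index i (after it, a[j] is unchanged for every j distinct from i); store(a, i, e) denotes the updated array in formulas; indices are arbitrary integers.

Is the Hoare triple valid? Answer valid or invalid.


Working backward. After the program, the postcondition cnt + 3 != 7 must hold; in canonical form it is cnt != 4.
Before p := p: cnt != 4
Before p := cnt: cnt != 4
Before buf[2] := 2*p - p - 8: cnt != 4
The weakest precondition is cnt != 4.
Check whether cnt = 4 implies it.
Countermodel: at the initial state cnt = 4, the precondition holds but the weakest precondition fails.
Answer: invalid


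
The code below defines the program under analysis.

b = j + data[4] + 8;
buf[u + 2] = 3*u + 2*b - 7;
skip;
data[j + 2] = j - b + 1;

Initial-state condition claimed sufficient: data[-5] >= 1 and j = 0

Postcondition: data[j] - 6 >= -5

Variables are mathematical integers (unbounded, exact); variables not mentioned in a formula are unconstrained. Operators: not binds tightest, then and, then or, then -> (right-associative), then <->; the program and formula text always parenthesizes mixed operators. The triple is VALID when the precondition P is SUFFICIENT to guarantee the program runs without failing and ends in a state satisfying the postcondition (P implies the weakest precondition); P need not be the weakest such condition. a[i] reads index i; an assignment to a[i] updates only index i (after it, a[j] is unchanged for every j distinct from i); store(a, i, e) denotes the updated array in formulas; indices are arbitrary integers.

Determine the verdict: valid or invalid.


Working backward. After the program, the postcondition data[j] - 6 >= -5 must hold; in canonical form it is data[j] >= 1.
Before data[j + 2] := j - b + 1: store(data, j + 2, -b + j + 1)[j] >= 1
Before skip: store(data, j + 2, -b + j + 1)[j] >= 1
Before buf[u + 2] := 3*u + 2*b - 7: store(data, j + 2, -b + j + 1)[j] >= 1
Before b := j + data[4] + 8: store(data, j + 2, -data[4] - 7)[j] >= 1
The weakest precondition is store(data, j + 2, -data[4] - 7)[j] >= 1.
Check whether data[-5] >= 1 and j = 0 implies it.
Countermodel: at the initial state data = {[-5] = 1, [0] = -17422, [2] = -17422, [4] = -17422, elsewhere -17422}, j = 0, the precondition holds but the weakest precondition fails.
Answer: invalid


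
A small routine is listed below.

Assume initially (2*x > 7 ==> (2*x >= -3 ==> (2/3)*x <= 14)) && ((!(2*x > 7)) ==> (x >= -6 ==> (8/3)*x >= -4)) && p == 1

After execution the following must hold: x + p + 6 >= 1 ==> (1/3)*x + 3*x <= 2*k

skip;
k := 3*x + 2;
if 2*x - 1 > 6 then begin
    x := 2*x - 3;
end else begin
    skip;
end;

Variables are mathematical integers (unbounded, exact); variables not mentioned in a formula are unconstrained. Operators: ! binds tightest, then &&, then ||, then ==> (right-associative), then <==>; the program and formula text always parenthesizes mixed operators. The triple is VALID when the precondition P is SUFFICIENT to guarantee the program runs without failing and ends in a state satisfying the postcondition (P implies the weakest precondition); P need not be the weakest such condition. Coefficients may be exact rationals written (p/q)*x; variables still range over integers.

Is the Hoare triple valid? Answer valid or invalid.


Working backward. After the program, the postcondition x + p + 6 >= 1 ==> (1/3)*x + 3*x <= 2*k must hold; in canonical form it is p + x >= -5 ==> (10/3)*x <= 2*k.
Then branch requires p + 2*x >= -2 ==> (20/3)*x <= 2*k + 10; else branch requires p + x >= -5 ==> (10/3)*x <= 2*k.
Before the if: (2*x > 7 ==> (p + 2*x >= -2 ==> (20/3)*x <= 2*k + 10)) && ((!(2*x > 7)) ==> (p + x >= -5 ==> (10/3)*x <= 2*k))
Before k := 3*x + 2: (2*x > 7 ==> (p + 2*x >= -2 ==> (2/3)*x <= 14)) && ((!(2*x > 7)) ==> (p + x >= -5 ==> (8/3)*x >= -4))
Before skip: (2*x > 7 ==> (p + 2*x >= -2 ==> (2/3)*x <= 14)) && ((!(2*x > 7)) ==> (p + x >= -5 ==> (8/3)*x >= -4))
The weakest precondition is (2*x > 7 ==> (p + 2*x >= -2 ==> (2/3)*x <= 14)) && ((!(2*x > 7)) ==> (p + x >= -5 ==> (8/3)*x >= -4)).
Check whether (2*x > 7 ==> (2*x >= -3 ==> (2/3)*x <= 14)) && ((!(2*x > 7)) ==> (x >= -6 ==> (8/3)*x >= -4)) && p == 1 implies it.
Every state satisfying the precondition satisfies the weakest precondition: the implication holds.
Answer: valid


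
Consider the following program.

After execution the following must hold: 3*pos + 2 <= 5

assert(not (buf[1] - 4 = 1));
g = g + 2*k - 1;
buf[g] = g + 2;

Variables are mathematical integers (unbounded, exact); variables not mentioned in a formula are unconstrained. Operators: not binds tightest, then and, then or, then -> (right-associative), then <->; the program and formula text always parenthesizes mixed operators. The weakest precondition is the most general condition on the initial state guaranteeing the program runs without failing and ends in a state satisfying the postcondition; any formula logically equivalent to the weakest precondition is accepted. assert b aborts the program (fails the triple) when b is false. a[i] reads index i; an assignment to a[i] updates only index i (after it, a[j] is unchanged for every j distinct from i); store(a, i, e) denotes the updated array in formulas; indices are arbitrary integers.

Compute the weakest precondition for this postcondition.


Working backward. After the program, the postcondition 3*pos + 2 <= 5 must hold; in canonical form it is 3*pos <= 3.
Before buf[g] := g + 2: 3*pos <= 3
Before g := g + 2*k - 1: 3*pos <= 3
Before assert not (buf[1] - 4 = 1): (not (buf[1] = 5)) and 3*pos <= 3
Answer: WP = (not (buf[1] = 5)) and 3*pos <= 3


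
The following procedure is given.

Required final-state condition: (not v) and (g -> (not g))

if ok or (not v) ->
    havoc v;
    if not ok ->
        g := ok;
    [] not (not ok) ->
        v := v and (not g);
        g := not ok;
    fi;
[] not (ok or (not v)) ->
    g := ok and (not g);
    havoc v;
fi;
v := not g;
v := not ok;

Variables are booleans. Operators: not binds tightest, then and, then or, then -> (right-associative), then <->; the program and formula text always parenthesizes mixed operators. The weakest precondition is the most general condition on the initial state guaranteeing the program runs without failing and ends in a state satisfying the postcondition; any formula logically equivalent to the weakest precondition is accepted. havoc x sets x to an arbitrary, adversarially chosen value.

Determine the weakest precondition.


Working backward. After the program, (not v) and (g -> (not g)) must hold.
Before v := not ok: ok and (g -> (not g))
Before v := not g: ok and (g -> (not g))
Then branch requires ((not ok) -> (ok and (ok -> (not ok)))) and (ok -> (ok and ((not ok) -> ok))); else branch requires ok and ((ok and (not g)) -> (not (ok and (not g)))).
Before the if: ((ok or (not v)) -> (((not ok) -> (ok and (ok -> (not ok)))) and (ok -> (ok and ((not ok) -> ok))))) and ((not (ok or (not v))) -> (ok and ((ok and (not g)) -> (not (ok and (not g))))))
Answer: WP = ((ok or (not v)) -> (((not ok) -> (ok and (ok -> (not ok)))) and (ok -> (ok and ((not ok) -> ok))))) and ((not (ok or (not v))) -> (ok and ((ok and (not g)) -> (not (ok and (not g))))))


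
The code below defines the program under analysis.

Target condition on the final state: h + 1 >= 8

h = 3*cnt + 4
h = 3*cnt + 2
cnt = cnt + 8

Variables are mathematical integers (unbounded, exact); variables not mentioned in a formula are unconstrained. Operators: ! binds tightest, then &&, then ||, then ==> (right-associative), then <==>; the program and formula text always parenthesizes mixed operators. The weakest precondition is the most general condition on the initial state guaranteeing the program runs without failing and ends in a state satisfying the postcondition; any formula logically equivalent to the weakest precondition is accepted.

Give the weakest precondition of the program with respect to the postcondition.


Working backward. After the program, the postcondition h + 1 >= 8 must hold; in canonical form it is h >= 7.
Before cnt := cnt + 8: h >= 7
Before h := 3*cnt + 2: 3*cnt >= 5
Before h := 3*cnt + 4: 3*cnt >= 5
Answer: WP = 3*cnt >= 5


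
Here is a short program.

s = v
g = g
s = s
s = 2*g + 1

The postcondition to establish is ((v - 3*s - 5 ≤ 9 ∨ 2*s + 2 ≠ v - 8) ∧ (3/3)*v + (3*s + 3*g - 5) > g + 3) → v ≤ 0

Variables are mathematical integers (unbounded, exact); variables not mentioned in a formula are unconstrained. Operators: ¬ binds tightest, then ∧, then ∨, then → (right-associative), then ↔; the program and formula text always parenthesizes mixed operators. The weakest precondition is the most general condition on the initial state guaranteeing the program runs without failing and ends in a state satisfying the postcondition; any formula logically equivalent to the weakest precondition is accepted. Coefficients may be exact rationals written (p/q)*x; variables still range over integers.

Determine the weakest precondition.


Working backward. After the program, the postcondition ((v - 3*s - 5 ≤ 9 ∨ 2*s + 2 ≠ v - 8) ∧ (3/3)*v + (3*s + 3*g - 5) > g + 3) → v ≤ 0 must hold; in canonical form it is ((v ≤ 3*s + 14 ∨ 2*s ≠ v - 10) ∧ 2*g + 3*s + v > 8) → v ≤ 0.
Before s := 2*g + 1: ((v ≤ 6*g + 17 ∨ 4*g ≠ v - 12) ∧ 8*g + v > 5) → v ≤ 0
Before s := s: ((v ≤ 6*g + 17 ∨ 4*g ≠ v - 12) ∧ 8*g + v > 5) → v ≤ 0
Before g := g: ((v ≤ 6*g + 17 ∨ 4*g ≠ v - 12) ∧ 8*g + v > 5) → v ≤ 0
Before s := v: ((v ≤ 6*g + 17 ∨ 4*g ≠ v - 12) ∧ 8*g + v > 5) → v ≤ 0
Answer: WP = ((v ≤ 6*g + 17 ∨ 4*g ≠ v - 12) ∧ 8*g + v > 5) → v ≤ 0


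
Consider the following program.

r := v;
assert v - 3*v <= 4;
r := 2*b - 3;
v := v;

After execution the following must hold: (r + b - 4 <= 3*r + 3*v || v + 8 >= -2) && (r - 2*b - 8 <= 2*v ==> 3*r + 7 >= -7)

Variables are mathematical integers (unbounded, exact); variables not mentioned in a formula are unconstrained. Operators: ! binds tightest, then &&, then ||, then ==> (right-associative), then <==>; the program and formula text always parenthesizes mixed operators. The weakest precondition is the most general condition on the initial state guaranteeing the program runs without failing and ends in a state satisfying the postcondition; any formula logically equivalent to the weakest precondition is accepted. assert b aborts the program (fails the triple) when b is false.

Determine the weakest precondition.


Working backward. After the program, the postcondition (r + b - 4 <= 3*r + 3*v || v + 8 >= -2) && (r - 2*b - 8 <= 2*v ==> 3*r + 7 >= -7) must hold; in canonical form it is (b <= 2*r + 3*v + 4 || v >= -10) && (r <= 2*b + 2*v + 8 ==> 3*r >= -14).
Before v := v: (b <= 2*r + 3*v + 4 || v >= -10) && (r <= 2*b + 2*v + 8 ==> 3*r >= -14)
Before r := 2*b - 3: (3*b + 3*v >= 2 || v >= -10) && (2*v >= -11 ==> 6*b >= -5)
Before assert v - 3*v <= 4: 2*v >= -4 && (3*b + 3*v >= 2 || v >= -10) && (2*v >= -11 ==> 6*b >= -5)
Before r := v: 2*v >= -4 && (3*b + 3*v >= 2 || v >= -10) && (2*v >= -11 ==> 6*b >= -5)
Answer: WP = 2*v >= -4 && (3*b + 3*v >= 2 || v >= -10) && (2*v >= -11 ==> 6*b >= -5)


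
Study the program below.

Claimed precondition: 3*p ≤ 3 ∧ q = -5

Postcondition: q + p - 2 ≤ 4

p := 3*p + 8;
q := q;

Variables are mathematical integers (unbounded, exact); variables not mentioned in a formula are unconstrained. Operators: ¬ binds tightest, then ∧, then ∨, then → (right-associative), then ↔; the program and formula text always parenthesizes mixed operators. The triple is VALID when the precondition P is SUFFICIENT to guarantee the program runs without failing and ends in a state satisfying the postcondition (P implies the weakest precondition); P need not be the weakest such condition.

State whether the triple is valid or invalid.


Working backward. After the program, the postcondition q + p - 2 ≤ 4 must hold; in canonical form it is p + q ≤ 6.
Before q := q: p + q ≤ 6
Before p := 3*p + 8: 3*p + q ≤ -2
The weakest precondition is 3*p + q ≤ -2.
Check whether 3*p ≤ 3 ∧ q = -5 implies it.
Every state satisfying the precondition satisfies the weakest precondition: the implication holds.
Answer: valid


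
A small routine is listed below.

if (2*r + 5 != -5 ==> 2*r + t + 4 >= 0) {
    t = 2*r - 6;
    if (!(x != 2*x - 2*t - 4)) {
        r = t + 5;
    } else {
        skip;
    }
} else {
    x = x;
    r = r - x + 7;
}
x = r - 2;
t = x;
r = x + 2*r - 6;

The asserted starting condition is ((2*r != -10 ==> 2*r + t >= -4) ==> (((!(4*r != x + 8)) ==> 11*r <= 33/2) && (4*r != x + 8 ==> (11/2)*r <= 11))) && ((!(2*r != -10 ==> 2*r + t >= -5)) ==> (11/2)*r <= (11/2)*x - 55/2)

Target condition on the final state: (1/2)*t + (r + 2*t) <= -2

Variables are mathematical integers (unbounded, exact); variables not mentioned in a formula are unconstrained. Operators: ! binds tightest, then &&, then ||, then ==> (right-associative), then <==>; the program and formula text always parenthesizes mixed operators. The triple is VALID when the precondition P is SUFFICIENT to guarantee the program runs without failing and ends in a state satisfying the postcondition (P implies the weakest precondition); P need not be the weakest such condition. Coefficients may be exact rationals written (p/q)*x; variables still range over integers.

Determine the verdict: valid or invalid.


Working backward. After the program, the postcondition (1/2)*t + (r + 2*t) <= -2 must hold; in canonical form it is r + (5/2)*t <= -2.
Before r := x + 2*r - 6: 2*r + (5/2)*t + x <= 4
Before t := x: 2*r + (7/2)*x <= 4
Before x := r - 2: (11/2)*r <= 11
Then branch requires ((!(4*r != x + 8)) ==> 11*r <= 33/2) && (4*r != x + 8 ==> (11/2)*r <= 11); else branch requires (11/2)*r <= (11/2)*x - 55/2.
Before the if: ((2*r != -10 ==> 2*r + t >= -4) ==> (((!(4*r != x + 8)) ==> 11*r <= 33/2) && (4*r != x + 8 ==> (11/2)*r <= 11))) && ((!(2*r != -10 ==> 2*r + t >= -4)) ==> (11/2)*r <= (11/2)*x - 55/2)
The weakest precondition is ((2*r != -10 ==> 2*r + t >= -4) ==> (((!(4*r != x + 8)) ==> 11*r <= 33/2) && (4*r != x + 8 ==> (11/2)*r <= 11))) && ((!(2*r != -10 ==> 2*r + t >= -4)) ==> (11/2)*r <= (11/2)*x - 55/2).
Check whether ((2*r != -10 ==> 2*r + t >= -4) ==> (((!(4*r != x + 8)) ==> 11*r <= 33/2) && (4*r != x + 8 ==> (11/2)*r <= 11))) && ((!(2*r != -10 ==> 2*r + t >= -5)) ==> (11/2)*r <= (11/2)*x - 55/2) implies it.
Countermodel: at the initial state r = -6, t = 7, x = -2, the precondition holds but the weakest precondition fails.
Answer: invalid


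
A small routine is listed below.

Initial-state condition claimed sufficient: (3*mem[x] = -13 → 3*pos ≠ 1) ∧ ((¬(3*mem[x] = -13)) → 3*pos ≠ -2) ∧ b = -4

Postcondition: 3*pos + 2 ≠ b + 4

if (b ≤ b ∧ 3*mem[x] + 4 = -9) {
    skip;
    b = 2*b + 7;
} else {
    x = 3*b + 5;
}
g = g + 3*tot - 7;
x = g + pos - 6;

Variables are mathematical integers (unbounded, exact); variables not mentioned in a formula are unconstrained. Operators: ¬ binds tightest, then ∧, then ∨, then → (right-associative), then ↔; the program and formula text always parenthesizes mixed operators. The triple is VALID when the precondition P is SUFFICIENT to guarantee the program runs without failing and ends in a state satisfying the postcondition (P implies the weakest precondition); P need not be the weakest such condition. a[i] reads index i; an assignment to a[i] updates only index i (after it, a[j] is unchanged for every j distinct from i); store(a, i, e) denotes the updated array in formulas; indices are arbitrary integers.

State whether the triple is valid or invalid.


Working backward. After the program, the postcondition 3*pos + 2 ≠ b + 4 must hold; in canonical form it is 3*pos ≠ b + 2.
Before x := g + pos - 6: 3*pos ≠ b + 2
Before g := g + 3*tot - 7: 3*pos ≠ b + 2
Then branch requires 3*pos ≠ 2*b + 9; else branch requires 3*pos ≠ b + 2.
Before the if: (3*mem[x] = -13 → 3*pos ≠ 2*b + 9) ∧ ((¬(3*mem[x] = -13)) → 3*pos ≠ b + 2)
The weakest precondition is (3*mem[x] = -13 → 3*pos ≠ 2*b + 9) ∧ ((¬(3*mem[x] = -13)) → 3*pos ≠ b + 2).
Check whether (3*mem[x] = -13 → 3*pos ≠ 1) ∧ ((¬(3*mem[x] = -13)) → 3*pos ≠ -2) ∧ b = -4 implies it.
Every state satisfying the precondition satisfies the weakest precondition: the implication holds.
Answer: valid


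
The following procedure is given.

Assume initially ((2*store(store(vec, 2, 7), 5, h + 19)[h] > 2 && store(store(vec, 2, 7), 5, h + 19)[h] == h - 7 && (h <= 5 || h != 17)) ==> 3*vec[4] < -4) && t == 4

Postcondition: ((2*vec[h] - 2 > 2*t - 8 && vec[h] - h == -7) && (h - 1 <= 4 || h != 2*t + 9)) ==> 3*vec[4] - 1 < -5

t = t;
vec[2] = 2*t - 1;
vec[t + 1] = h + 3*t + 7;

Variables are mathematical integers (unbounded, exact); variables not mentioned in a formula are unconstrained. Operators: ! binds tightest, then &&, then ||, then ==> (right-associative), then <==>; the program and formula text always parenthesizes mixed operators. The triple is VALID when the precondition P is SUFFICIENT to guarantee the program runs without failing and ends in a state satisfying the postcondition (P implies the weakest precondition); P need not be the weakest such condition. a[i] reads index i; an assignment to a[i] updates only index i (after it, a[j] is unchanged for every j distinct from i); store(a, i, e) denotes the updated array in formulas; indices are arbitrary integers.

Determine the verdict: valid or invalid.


Working backward. After the program, the postcondition ((2*vec[h] - 2 > 2*t - 8 && vec[h] - h == -7) && (h - 1 <= 4 || h != 2*t + 9)) ==> 3*vec[4] - 1 < -5 must hold; in canonical form it is (2*vec[h] > 2*t - 6 && vec[h] == h - 7 && (h <= 5 || h != 2*t + 9)) ==> 3*vec[4] < -4.
Before vec[t + 1] := h + 3*t + 7: (2*store(vec, t + 1, h + 3*t + 7)[h] > 2*t - 6 && store(vec, t + 1, h + 3*t + 7)[h] == h - 7 && (h <= 5 || h != 2*t + 9)) ==> 3*store(vec, t + 1, h + 3*t + 7)[4] < -4
Before vec[2] := 2*t - 1: (2*store(store(vec, 2, 2*t - 1), t + 1, h + 3*t + 7)[h] > 2*t - 6 && store(store(vec, 2, 2*t - 1), t + 1, h + 3*t + 7)[h] == h - 7 && (h <= 5 || h != 2*t + 9)) ==> 3*store(store(vec, 2, 2*t - 1), t + 1, h + 3*t + 7)[4] < -4
Before t := t: (2*store(store(vec, 2, 2*t - 1), t + 1, h + 3*t + 7)[h] > 2*t - 6 && store(store(vec, 2, 2*t - 1), t + 1, h + 3*t + 7)[h] == h - 7 && (h <= 5 || h != 2*t + 9)) ==> 3*store(store(vec, 2, 2*t - 1), t + 1, h + 3*t + 7)[4] < -4
The weakest precondition is (2*store(store(vec, 2, 2*t - 1), t + 1, h + 3*t + 7)[h] > 2*t - 6 && store(store(vec, 2, 2*t - 1), t + 1, h + 3*t + 7)[h] == h - 7 && (h <= 5 || h != 2*t + 9)) ==> 3*store(store(vec, 2, 2*t - 1), t + 1, h + 3*t + 7)[4] < -4.
Check whether ((2*store(store(vec, 2, 7), 5, h + 19)[h] > 2 && store(store(vec, 2, 7), 5, h + 19)[h] == h - 7 && (h <= 5 || h != 17)) ==> 3*vec[4] < -4) && t == 4 implies it.
Every state satisfying the precondition satisfies the weakest precondition: the implication holds.
Answer: valid


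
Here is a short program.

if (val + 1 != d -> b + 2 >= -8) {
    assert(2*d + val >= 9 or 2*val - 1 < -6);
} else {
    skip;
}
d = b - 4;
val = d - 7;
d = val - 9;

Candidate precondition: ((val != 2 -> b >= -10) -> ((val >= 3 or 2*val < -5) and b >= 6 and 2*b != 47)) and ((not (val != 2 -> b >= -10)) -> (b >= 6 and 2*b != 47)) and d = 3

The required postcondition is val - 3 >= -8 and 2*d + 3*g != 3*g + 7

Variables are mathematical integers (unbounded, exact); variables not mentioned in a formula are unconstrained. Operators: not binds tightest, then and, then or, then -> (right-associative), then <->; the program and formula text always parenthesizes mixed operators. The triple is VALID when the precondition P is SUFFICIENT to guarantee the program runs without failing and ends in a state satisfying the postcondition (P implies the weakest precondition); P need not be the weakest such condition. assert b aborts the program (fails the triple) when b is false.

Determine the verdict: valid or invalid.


Working backward. After the program, the postcondition val - 3 >= -8 and 2*d + 3*g != 3*g + 7 must hold; in canonical form it is val >= -5 and 2*d != 7.
Before d := val - 9: val >= -5 and 2*val != 25
Before val := d - 7: d >= 2 and 2*d != 39
Before d := b - 4: b >= 6 and 2*b != 47
Then branch requires (2*d + val >= 9 or 2*val < -5) and b >= 6 and 2*b != 47; else branch requires b >= 6 and 2*b != 47.
Before the if: ((val != d - 1 -> b >= -10) -> ((2*d + val >= 9 or 2*val < -5) and b >= 6 and 2*b != 47)) and ((not (val != d - 1 -> b >= -10)) -> (b >= 6 and 2*b != 47))
The weakest precondition is ((val != d - 1 -> b >= -10) -> ((2*d + val >= 9 or 2*val < -5) and b >= 6 and 2*b != 47)) and ((not (val != d - 1 -> b >= -10)) -> (b >= 6 and 2*b != 47)).
Check whether ((val != 2 -> b >= -10) -> ((val >= 3 or 2*val < -5) and b >= 6 and 2*b != 47)) and ((not (val != 2 -> b >= -10)) -> (b >= 6 and 2*b != 47)) and d = 3 implies it.
Every state satisfying the precondition satisfies the weakest precondition: the implication holds.
Answer: valid


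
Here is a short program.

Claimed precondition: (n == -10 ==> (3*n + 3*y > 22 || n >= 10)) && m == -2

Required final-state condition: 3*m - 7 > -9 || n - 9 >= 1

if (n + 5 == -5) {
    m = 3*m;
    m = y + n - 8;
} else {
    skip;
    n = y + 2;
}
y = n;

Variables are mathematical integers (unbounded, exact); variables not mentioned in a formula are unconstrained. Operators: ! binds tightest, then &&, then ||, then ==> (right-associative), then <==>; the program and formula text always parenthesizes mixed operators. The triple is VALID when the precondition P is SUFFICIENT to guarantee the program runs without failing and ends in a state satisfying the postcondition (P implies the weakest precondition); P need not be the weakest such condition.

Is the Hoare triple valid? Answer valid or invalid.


Working backward. After the program, the postcondition 3*m - 7 > -9 || n - 9 >= 1 must hold; in canonical form it is 3*m > -2 || n >= 10.
Before y := n: 3*m > -2 || n >= 10
Then branch requires 3*n + 3*y > 22 || n >= 10; else branch requires 3*m > -2 || y >= 8.
Before the if: (n == -10 ==> (3*n + 3*y > 22 || n >= 10)) && ((!(n == -10)) ==> (3*m > -2 || y >= 8))
The weakest precondition is (n == -10 ==> (3*n + 3*y > 22 || n >= 10)) && ((!(n == -10)) ==> (3*m > -2 || y >= 8)).
Check whether (n == -10 ==> (3*n + 3*y > 22 || n >= 10)) && m == -2 implies it.
Countermodel: at the initial state m = -2, n = -9, y = 7, the precondition holds but the weakest precondition fails.
Answer: invalid


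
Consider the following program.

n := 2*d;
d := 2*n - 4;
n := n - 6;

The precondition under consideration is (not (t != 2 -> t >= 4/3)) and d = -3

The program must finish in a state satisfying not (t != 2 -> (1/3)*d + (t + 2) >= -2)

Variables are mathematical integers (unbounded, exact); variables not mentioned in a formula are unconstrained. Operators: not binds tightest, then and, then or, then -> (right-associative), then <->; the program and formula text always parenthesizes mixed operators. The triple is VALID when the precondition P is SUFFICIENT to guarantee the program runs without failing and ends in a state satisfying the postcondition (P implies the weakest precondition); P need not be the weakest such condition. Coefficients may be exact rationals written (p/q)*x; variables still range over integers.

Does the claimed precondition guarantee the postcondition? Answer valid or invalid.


Working backward. After the program, the postcondition not (t != 2 -> (1/3)*d + (t + 2) >= -2) must hold; in canonical form it is not (t != 2 -> (1/3)*d + t >= -4).
Before n := n - 6: not (t != 2 -> (1/3)*d + t >= -4)
Before d := 2*n - 4: not (t != 2 -> (2/3)*n + t >= -8/3)
Before n := 2*d: not (t != 2 -> (4/3)*d + t >= -8/3)
The weakest precondition is not (t != 2 -> (4/3)*d + t >= -8/3).
Check whether (not (t != 2 -> t >= 4/3)) and d = -3 implies it.
Every state satisfying the precondition satisfies the weakest precondition: the implication holds.
Answer: valid


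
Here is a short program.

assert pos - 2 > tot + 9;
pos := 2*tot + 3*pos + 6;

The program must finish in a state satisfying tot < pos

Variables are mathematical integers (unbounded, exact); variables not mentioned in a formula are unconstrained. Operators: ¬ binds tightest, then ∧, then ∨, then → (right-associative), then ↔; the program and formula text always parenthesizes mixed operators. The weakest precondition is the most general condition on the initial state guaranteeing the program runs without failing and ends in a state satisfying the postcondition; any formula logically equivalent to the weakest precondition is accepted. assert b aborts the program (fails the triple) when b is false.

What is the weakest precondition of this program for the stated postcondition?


Working backward. After the program, tot < pos must hold.
Before pos := 2*tot + 3*pos + 6: 3*pos + tot > -6
Before assert pos - 2 > tot + 9: pos > tot + 11 ∧ 3*pos + tot > -6
Answer: WP = pos > tot + 11 ∧ 3*pos + tot > -6


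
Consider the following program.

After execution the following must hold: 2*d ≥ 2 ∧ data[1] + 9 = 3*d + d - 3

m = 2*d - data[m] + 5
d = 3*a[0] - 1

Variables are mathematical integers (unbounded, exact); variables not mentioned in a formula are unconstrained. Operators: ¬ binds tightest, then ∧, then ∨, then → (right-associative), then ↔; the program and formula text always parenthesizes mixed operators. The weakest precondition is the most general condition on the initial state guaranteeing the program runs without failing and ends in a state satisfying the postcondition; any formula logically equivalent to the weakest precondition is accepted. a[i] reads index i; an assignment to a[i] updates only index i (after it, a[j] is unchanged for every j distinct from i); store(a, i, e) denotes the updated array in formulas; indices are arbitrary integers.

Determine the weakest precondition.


Working backward. After the program, the postcondition 2*d ≥ 2 ∧ data[1] + 9 = 3*d + d - 3 must hold; in canonical form it is 2*d ≥ 2 ∧ data[1] = 4*d - 12.
Before d := 3*a[0] - 1: 6*a[0] ≥ 4 ∧ data[1] = 12*a[0] - 16
Before m := 2*d - data[m] + 5: 6*a[0] ≥ 4 ∧ data[1] = 12*a[0] - 16
Answer: WP = 6*a[0] ≥ 4 ∧ data[1] = 12*a[0] - 16


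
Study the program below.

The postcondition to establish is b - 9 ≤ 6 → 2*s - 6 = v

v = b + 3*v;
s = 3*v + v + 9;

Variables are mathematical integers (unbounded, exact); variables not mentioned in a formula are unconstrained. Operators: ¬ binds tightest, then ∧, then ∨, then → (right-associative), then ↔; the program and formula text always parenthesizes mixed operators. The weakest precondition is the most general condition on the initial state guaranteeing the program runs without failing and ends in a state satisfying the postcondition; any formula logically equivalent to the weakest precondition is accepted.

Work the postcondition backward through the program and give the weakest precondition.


Working backward. After the program, the postcondition b - 9 ≤ 6 → 2*s - 6 = v must hold; in canonical form it is b ≤ 15 → 2*s = v + 6.
Before s := 3*v + v + 9: b ≤ 15 → 7*v = -12
Before v := b + 3*v: b ≤ 15 → 7*b + 21*v = -12
Answer: WP = b ≤ 15 → 7*b + 21*v = -12


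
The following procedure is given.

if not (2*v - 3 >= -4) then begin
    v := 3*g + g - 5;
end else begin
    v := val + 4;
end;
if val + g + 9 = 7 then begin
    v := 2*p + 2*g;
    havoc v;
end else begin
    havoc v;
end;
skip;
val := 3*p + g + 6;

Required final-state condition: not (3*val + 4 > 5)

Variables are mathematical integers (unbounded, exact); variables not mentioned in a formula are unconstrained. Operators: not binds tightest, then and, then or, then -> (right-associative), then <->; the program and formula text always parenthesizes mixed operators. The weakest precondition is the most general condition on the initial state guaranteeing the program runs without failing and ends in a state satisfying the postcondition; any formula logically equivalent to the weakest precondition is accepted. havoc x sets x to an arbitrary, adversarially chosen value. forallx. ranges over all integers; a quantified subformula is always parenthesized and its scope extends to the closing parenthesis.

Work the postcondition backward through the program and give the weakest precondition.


Working backward. After the program, the postcondition not (3*val + 4 > 5) must hold; in canonical form it is not (3*val > 1).
Before val := 3*p + g + 6: not (3*g + 9*p > -17)
Before skip: not (3*g + 9*p > -17)
Then branch requires not (3*g + 9*p > -17); else branch requires not (3*g + 9*p > -17).
Before the if: (g + val = -2 -> (not (3*g + 9*p > -17))) and ((not (g + val = -2)) -> (not (3*g + 9*p > -17)))
Then branch requires (g + val = -2 -> (not (3*g + 9*p > -17))) and ((not (g + val = -2)) -> (not (3*g + 9*p > -17))); else branch requires (g + val = -2 -> (not (3*g + 9*p > -17))) and ((not (g + val = -2)) -> (not (3*g + 9*p > -17))).
Before the if: ((not (2*v >= -1)) -> ((g + val = -2 -> (not (3*g + 9*p > -17))) and ((not (g + val = -2)) -> (not (3*g + 9*p > -17))))) and (2*v >= -1 -> ((g + val = -2 -> (not (3*g + 9*p > -17))) and ((not (g + val = -2)) -> (not (3*g + 9*p > -17)))))
Answer: WP = ((not (2*v >= -1)) -> ((g + val = -2 -> (not (3*g + 9*p > -17))) and ((not (g + val = -2)) -> (not (3*g + 9*p > -17))))) and (2*v >= -1 -> ((g + val = -2 -> (not (3*g + 9*p > -17))) and ((not (g + val = -2)) -> (not (3*g + 9*p > -17)))))


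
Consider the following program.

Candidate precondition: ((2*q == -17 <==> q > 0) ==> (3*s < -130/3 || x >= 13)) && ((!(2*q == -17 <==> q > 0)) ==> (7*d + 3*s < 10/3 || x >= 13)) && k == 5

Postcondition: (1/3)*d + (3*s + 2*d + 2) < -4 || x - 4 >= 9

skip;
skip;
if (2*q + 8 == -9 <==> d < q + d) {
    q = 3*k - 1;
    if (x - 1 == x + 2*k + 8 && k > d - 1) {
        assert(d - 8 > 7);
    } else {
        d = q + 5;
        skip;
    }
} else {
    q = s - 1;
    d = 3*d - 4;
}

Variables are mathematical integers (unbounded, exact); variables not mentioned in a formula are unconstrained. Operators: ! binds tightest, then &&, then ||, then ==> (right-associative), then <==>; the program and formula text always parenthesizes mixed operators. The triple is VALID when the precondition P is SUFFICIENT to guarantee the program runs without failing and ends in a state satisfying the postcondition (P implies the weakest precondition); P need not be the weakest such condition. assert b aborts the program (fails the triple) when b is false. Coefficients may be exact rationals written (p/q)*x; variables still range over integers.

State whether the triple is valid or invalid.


Working backward. After the program, the postcondition (1/3)*d + (3*s + 2*d + 2) < -4 || x - 4 >= 9 must hold; in canonical form it is (7/3)*d + 3*s < -6 || x >= 13.
Then branch requires ((2*k == -9 && k > d - 1) ==> (d > 15 && ((7/3)*d + 3*s < -6 || x >= 13))) && ((!(2*k == -9 && k > d - 1)) ==> (7*k + 3*s < -46/3 || x >= 13)); else branch requires 7*d + 3*s < 10/3 || x >= 13.
Before the if: ((2*q == -17 <==> q > 0) ==> (((2*k == -9 && k > d - 1) ==> (d > 15 && ((7/3)*d + 3*s < -6 || x >= 13))) && ((!(2*k == -9 && k > d - 1)) ==> (7*k + 3*s < -46/3 || x >= 13)))) && ((!(2*q == -17 <==> q > 0)) ==> (7*d + 3*s < 10/3 || x >= 13))
Before skip: ((2*q == -17 <==> q > 0) ==> (((2*k == -9 && k > d - 1) ==> (d > 15 && ((7/3)*d + 3*s < -6 || x >= 13))) && ((!(2*k == -9 && k > d - 1)) ==> (7*k + 3*s < -46/3 || x >= 13)))) && ((!(2*q == -17 <==> q > 0)) ==> (7*d + 3*s < 10/3 || x >= 13))
Before skip: ((2*q == -17 <==> q > 0) ==> (((2*k == -9 && k > d - 1) ==> (d > 15 && ((7/3)*d + 3*s < -6 || x >= 13))) && ((!(2*k == -9 && k > d - 1)) ==> (7*k + 3*s < -46/3 || x >= 13)))) && ((!(2*q == -17 <==> q > 0)) ==> (7*d + 3*s < 10/3 || x >= 13))
The weakest precondition is ((2*q == -17 <==> q > 0) ==> (((2*k == -9 && k > d - 1) ==> (d > 15 && ((7/3)*d + 3*s < -6 || x >= 13))) && ((!(2*k == -9 && k > d - 1)) ==> (7*k + 3*s < -46/3 || x >= 13)))) && ((!(2*q == -17 <==> q > 0)) ==> (7*d + 3*s < 10/3 || x >= 13)).
Check whether ((2*q == -17 <==> q > 0) ==> (3*s < -130/3 || x >= 13)) && ((!(2*q == -17 <==> q > 0)) ==> (7*d + 3*s < 10/3 || x >= 13)) && k == 5 implies it.
Countermodel: at the initial state d = 0, k = 5, q = 0, s = -16, x = 12, the precondition holds but the weakest precondition fails.
Answer: invalid


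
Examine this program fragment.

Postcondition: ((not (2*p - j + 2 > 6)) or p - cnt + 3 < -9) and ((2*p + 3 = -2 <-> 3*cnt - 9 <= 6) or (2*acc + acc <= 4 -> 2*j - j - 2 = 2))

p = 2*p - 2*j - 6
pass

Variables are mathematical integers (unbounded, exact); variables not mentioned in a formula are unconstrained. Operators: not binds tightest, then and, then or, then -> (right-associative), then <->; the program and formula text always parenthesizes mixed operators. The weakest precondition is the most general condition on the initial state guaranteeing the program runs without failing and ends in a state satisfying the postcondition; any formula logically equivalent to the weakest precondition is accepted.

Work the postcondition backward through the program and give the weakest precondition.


Working backward. After the program, the postcondition ((not (2*p - j + 2 > 6)) or p - cnt + 3 < -9) and ((2*p + 3 = -2 <-> 3*cnt - 9 <= 6) or (2*acc + acc <= 4 -> 2*j - j - 2 = 2)) must hold; in canonical form it is ((not (2*p > j + 4)) or p < cnt - 12) and ((2*p = -5 <-> 3*cnt <= 15) or (3*acc <= 4 -> j = 4)).
Before skip: ((not (2*p > j + 4)) or p < cnt - 12) and ((2*p = -5 <-> 3*cnt <= 15) or (3*acc <= 4 -> j = 4))
Before p := 2*p - 2*j - 6: ((not (4*p > 5*j + 16)) or 2*p < cnt + 2*j - 6) and ((4*p = 4*j + 7 <-> 3*cnt <= 15) or (3*acc <= 4 -> j = 4))
Answer: WP = ((not (4*p > 5*j + 16)) or 2*p < cnt + 2*j - 6) and ((4*p = 4*j + 7 <-> 3*cnt <= 15) or (3*acc <= 4 -> j = 4))


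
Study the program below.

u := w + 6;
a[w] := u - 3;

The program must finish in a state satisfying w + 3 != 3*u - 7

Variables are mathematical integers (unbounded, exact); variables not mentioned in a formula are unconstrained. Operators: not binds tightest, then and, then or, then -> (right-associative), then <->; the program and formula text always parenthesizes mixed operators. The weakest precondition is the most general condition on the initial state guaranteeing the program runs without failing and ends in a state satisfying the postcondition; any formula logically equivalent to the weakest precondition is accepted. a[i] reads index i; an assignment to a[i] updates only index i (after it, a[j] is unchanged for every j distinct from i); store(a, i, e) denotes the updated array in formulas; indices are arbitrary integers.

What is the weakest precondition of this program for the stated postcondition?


Working backward. After the program, the postcondition w + 3 != 3*u - 7 must hold; in canonical form it is w != 3*u - 10.
Before a[w] := u - 3: w != 3*u - 10
Before u := w + 6: 2*w != -8
Answer: WP = 2*w != -8


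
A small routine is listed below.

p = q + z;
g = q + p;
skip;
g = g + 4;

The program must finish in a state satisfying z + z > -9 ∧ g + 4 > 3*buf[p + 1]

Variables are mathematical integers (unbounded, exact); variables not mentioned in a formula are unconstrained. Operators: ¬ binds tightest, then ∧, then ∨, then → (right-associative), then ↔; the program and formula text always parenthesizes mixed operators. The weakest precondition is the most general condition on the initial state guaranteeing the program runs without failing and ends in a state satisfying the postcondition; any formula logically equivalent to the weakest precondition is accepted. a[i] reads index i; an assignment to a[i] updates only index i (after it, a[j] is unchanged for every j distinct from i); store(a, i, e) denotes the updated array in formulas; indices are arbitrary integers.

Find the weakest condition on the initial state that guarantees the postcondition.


Working backward. After the program, the postcondition z + z > -9 ∧ g + 4 > 3*buf[p + 1] must hold; in canonical form it is 2*z > -9 ∧ g > 3*buf[p + 1] - 4.
Before g := g + 4: 2*z > -9 ∧ g > 3*buf[p + 1] - 8
Before skip: 2*z > -9 ∧ g > 3*buf[p + 1] - 8
Before g := q + p: 2*z > -9 ∧ p + q > 3*buf[p + 1] - 8
Before p := q + z: 2*z > -9 ∧ 2*q + z > 3*buf[q + z + 1] - 8
Answer: WP = 2*z > -9 ∧ 2*q + z > 3*buf[q + z + 1] - 8


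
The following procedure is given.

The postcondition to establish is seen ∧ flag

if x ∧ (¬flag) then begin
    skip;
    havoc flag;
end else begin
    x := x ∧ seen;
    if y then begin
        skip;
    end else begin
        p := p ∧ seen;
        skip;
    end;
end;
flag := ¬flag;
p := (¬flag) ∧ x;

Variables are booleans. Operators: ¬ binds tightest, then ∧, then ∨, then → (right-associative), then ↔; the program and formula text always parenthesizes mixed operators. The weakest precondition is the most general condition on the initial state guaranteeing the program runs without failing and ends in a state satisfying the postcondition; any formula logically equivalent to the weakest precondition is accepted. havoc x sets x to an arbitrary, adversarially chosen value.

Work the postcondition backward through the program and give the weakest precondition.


Working backward. After the program, seen ∧ flag must hold.
Before p := (¬flag) ∧ x: seen ∧ flag
Before flag := ¬flag: seen ∧ (¬flag)
Then branch requires false; else branch requires (y → (seen ∧ (¬flag))) ∧ ((¬y) → (seen ∧ (¬flag))).
Before the if: (¬(x ∧ (¬flag))) ∧ ((¬(x ∧ (¬flag))) → ((y → (seen ∧ (¬flag))) ∧ ((¬y) → (seen ∧ (¬flag)))))
Answer: WP = (¬(x ∧ (¬flag))) ∧ ((¬(x ∧ (¬flag))) → ((y → (seen ∧ (¬flag))) ∧ ((¬y) → (seen ∧ (¬flag)))))


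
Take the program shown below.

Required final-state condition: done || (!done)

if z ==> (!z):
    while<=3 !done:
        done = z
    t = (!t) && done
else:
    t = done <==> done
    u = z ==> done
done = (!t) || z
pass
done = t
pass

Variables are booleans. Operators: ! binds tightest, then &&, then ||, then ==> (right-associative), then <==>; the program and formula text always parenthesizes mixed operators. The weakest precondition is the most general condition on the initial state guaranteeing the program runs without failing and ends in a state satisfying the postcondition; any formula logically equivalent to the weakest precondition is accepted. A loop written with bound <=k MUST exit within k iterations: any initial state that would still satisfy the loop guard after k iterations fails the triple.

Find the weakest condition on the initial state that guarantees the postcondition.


Working backward. After the program, the postcondition done || (!done) must hold; in canonical form it is true.
Before skip: true
Before done := t: true
Before skip: true
Before done := (!t) || z: true
Then branch requires (!done) ==> ((!z) ==> ((!z) ==> z)); else branch requires true.
Before the if: (z ==> (!z)) ==> ((!done) ==> ((!z) ==> ((!z) ==> z)))
Answer: WP = (z ==> (!z)) ==> ((!done) ==> ((!z) ==> ((!z) ==> z)))


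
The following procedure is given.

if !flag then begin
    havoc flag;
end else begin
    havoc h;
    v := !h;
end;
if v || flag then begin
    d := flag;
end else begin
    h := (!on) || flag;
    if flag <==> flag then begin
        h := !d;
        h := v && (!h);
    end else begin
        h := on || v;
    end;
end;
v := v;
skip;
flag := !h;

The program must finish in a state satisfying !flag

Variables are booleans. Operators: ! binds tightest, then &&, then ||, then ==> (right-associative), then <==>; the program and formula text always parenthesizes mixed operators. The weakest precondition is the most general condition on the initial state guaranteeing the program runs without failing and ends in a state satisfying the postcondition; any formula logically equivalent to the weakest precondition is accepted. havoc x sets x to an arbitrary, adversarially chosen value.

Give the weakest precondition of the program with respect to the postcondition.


Working backward. After the program, !flag must hold.
Before flag := !h: h
Before skip: h
Before v := v: h
Then branch requires h; else branch requires v && d.
Before the if: ((v || flag) ==> h) && ((!(v || flag)) ==> (v && d))
Then branch requires h && (v ==> h) && ((!v) ==> (v && d)); else branch requires false.
Before the if: ((!flag) ==> (h && (v ==> h) && ((!v) ==> (v && d)))) && (!flag)
Answer: WP = ((!flag) ==> (h && (v ==> h) && ((!v) ==> (v && d)))) && (!flag)
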